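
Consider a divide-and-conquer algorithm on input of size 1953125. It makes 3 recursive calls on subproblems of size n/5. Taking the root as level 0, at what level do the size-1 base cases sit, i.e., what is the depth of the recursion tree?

For divide and conquer with division factor 5:

Problem sizes at each level:
Level 0: 1953125
Level 1: 390625
Level 2: 78125
Level 3: 15625
Level 4: 3125
Level 5: 625
Level 6: 125
Level 7: 25
Level 8: 5
Level 9: 1

The root is level 0 and the size-1 base case is level 9 (the tree spans levels 0 through 9, i.e. 10 levels counting the root), so the depth is the number of divisions: log_5(1953125) = 9

The recursion tree depth is log_5(1953125) = 9. At each level, the problem size is divided by 5, so it takes 9 divisions to reduce to a base case of size 1. The algorithm makes 3 recursive calls at each level.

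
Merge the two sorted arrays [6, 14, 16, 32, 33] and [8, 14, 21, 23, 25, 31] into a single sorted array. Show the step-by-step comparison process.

Merging process:

Compare 6 vs 8: take 6 from left. Merged: [6]
Compare 14 vs 8: take 8 from right. Merged: [6, 8]
Compare 14 vs 14: take 14 from left. Merged: [6, 8, 14]
Compare 16 vs 14: take 14 from right. Merged: [6, 8, 14, 14]
Compare 16 vs 21: take 16 from left. Merged: [6, 8, 14, 14, 16]
Compare 32 vs 21: take 21 from right. Merged: [6, 8, 14, 14, 16, 21]
Compare 32 vs 23: take 23 from right. Merged: [6, 8, 14, 14, 16, 21, 23]
Compare 32 vs 25: take 25 from right. Merged: [6, 8, 14, 14, 16, 21, 23, 25]
Compare 32 vs 31: take 31 from right. Merged: [6, 8, 14, 14, 16, 21, 23, 25, 31]
Append remaining from left: [32, 33]. Merged: [6, 8, 14, 14, 16, 21, 23, 25, 31, 32, 33]

Final merged array: [6, 8, 14, 14, 16, 21, 23, 25, 31, 32, 33]
Total comparisons: 9

The merged array is [6, 8, 14, 14, 16, 21, 23, 25, 31, 32, 33], requiring 9 comparisons. The merge step runs in O(n) time where n is the total number of elements.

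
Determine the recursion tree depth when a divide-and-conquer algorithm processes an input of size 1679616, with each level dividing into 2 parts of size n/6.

For divide and conquer with division factor 6:

Problem sizes at each level:
Level 0: 1679616
Level 1: 279936
Level 2: 46656
Level 3: 7776
Level 4: 1296
Level 5: 216
Level 6: 36
Level 7: 6
Level 8: 1

The root is level 0 and the size-1 base case is level 8 (the tree spans levels 0 through 8, i.e. 9 levels counting the root), so the depth is the number of divisions: log_6(1679616) = 8

The recursion tree depth is log_6(1679616) = 8. At each level, the problem size is divided by 6, so it takes 8 divisions to reduce to a base case of size 1. The algorithm makes 2 recursive calls at each level.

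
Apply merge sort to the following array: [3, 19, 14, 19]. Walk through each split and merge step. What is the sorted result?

Merge sort trace:

Split: [3, 19, 14, 19] -> [3, 19] and [14, 19]
  Split: [3, 19] -> [3] and [19]
  Merge: [3] + [19] -> [3, 19]
  Split: [14, 19] -> [14] and [19]
  Merge: [14] + [19] -> [14, 19]
Merge: [3, 19] + [14, 19] -> [3, 14, 19, 19]

Final sorted array: [3, 14, 19, 19]

The merge sort proceeds by recursively splitting the array and merging sorted halves.
After all merges, the sorted array is [3, 14, 19, 19].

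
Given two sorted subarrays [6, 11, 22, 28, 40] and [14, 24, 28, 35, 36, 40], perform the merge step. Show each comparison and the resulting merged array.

Merging process:

Compare 6 vs 14: take 6 from left. Merged: [6]
Compare 11 vs 14: take 11 from left. Merged: [6, 11]
Compare 22 vs 14: take 14 from right. Merged: [6, 11, 14]
Compare 22 vs 24: take 22 from left. Merged: [6, 11, 14, 22]
Compare 28 vs 24: take 24 from right. Merged: [6, 11, 14, 22, 24]
Compare 28 vs 28: take 28 from left. Merged: [6, 11, 14, 22, 24, 28]
Compare 40 vs 28: take 28 from right. Merged: [6, 11, 14, 22, 24, 28, 28]
Compare 40 vs 35: take 35 from right. Merged: [6, 11, 14, 22, 24, 28, 28, 35]
Compare 40 vs 36: take 36 from right. Merged: [6, 11, 14, 22, 24, 28, 28, 35, 36]
Compare 40 vs 40: take 40 from left. Merged: [6, 11, 14, 22, 24, 28, 28, 35, 36, 40]
Append remaining from right: [40]. Merged: [6, 11, 14, 22, 24, 28, 28, 35, 36, 40, 40]

Final merged array: [6, 11, 14, 22, 24, 28, 28, 35, 36, 40, 40]
Total comparisons: 10

The merged array is [6, 11, 14, 22, 24, 28, 28, 35, 36, 40, 40], requiring 10 comparisons. The merge step runs in O(n) time where n is the total number of elements.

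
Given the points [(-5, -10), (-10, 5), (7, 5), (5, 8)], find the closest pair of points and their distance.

Computing all pairwise distances among 4 points:

d((-5, -10), (-10, 5)) = 15.8114
d((-5, -10), (7, 5)) = 19.2094
d((-5, -10), (5, 8)) = 20.5913
d((-10, 5), (7, 5)) = 17.0
d((-10, 5), (5, 8)) = 15.2971
d((7, 5), (5, 8)) = 3.6056 <-- minimum

Closest pair: (7, 5) and (5, 8) with distance 3.6056

The closest pair is (7, 5) and (5, 8) with Euclidean distance 3.6056. For 4 points, brute-force pairwise comparison is shown above. For large n, the divide-and-conquer algorithm (sort by x, recurse on halves, check the dividing strip) achieves O(n log n).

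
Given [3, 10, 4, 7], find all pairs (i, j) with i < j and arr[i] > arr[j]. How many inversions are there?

Finding inversions in [3, 10, 4, 7]:

(1, 2): arr[1]=10 > arr[2]=4
(1, 3): arr[1]=10 > arr[3]=7

Total inversions: 2

The array has 2 inversion(s): (1,2), (1,3). Each pair (i,j) satisfies i < j and arr[i] > arr[j].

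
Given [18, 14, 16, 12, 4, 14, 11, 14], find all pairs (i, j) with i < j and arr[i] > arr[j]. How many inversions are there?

Finding inversions in [18, 14, 16, 12, 4, 14, 11, 14]:

(0, 1): arr[0]=18 > arr[1]=14
(0, 2): arr[0]=18 > arr[2]=16
(0, 3): arr[0]=18 > arr[3]=12
(0, 4): arr[0]=18 > arr[4]=4
(0, 5): arr[0]=18 > arr[5]=14
(0, 6): arr[0]=18 > arr[6]=11
(0, 7): arr[0]=18 > arr[7]=14
(1, 3): arr[1]=14 > arr[3]=12
(1, 4): arr[1]=14 > arr[4]=4
(1, 6): arr[1]=14 > arr[6]=11
(2, 3): arr[2]=16 > arr[3]=12
(2, 4): arr[2]=16 > arr[4]=4
(2, 5): arr[2]=16 > arr[5]=14
(2, 6): arr[2]=16 > arr[6]=11
(2, 7): arr[2]=16 > arr[7]=14
(3, 4): arr[3]=12 > arr[4]=4
(3, 6): arr[3]=12 > arr[6]=11
(5, 6): arr[5]=14 > arr[6]=11

Total inversions: 18

The array has 18 inversion(s): (0,1), (0,2), (0,3), (0,4), (0,5), (0,6), (0,7), (1,3), (1,4), (1,6), (2,3), (2,4), (2,5), (2,6), (2,7), (3,4), (3,6), (5,6). Each pair (i,j) satisfies i < j and arr[i] > arr[j].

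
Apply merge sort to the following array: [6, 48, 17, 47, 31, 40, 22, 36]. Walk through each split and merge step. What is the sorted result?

Merge sort trace:

Split: [6, 48, 17, 47, 31, 40, 22, 36] -> [6, 48, 17, 47] and [31, 40, 22, 36]
  Split: [6, 48, 17, 47] -> [6, 48] and [17, 47]
    Split: [6, 48] -> [6] and [48]
    Merge: [6] + [48] -> [6, 48]
    Split: [17, 47] -> [17] and [47]
    Merge: [17] + [47] -> [17, 47]
  Merge: [6, 48] + [17, 47] -> [6, 17, 47, 48]
  Split: [31, 40, 22, 36] -> [31, 40] and [22, 36]
    Split: [31, 40] -> [31] and [40]
    Merge: [31] + [40] -> [31, 40]
    Split: [22, 36] -> [22] and [36]
    Merge: [22] + [36] -> [22, 36]
  Merge: [31, 40] + [22, 36] -> [22, 31, 36, 40]
Merge: [6, 17, 47, 48] + [22, 31, 36, 40] -> [6, 17, 22, 31, 36, 40, 47, 48]

Final sorted array: [6, 17, 22, 31, 36, 40, 47, 48]

The merge sort proceeds by recursively splitting the array and merging sorted halves.
After all merges, the sorted array is [6, 17, 22, 31, 36, 40, 47, 48].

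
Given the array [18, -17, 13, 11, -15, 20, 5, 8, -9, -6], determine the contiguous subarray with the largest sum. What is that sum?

Using Kadane's algorithm on [18, -17, 13, 11, -15, 20, 5, 8, -9, -6]:

Scanning through the array:
Position 1 (value -17): max_ending_here = 1, max_so_far = 18
Position 2 (value 13): max_ending_here = 14, max_so_far = 18
Position 3 (value 11): max_ending_here = 25, max_so_far = 25
Position 4 (value -15): max_ending_here = 10, max_so_far = 25
Position 5 (value 20): max_ending_here = 30, max_so_far = 30
Position 6 (value 5): max_ending_here = 35, max_so_far = 35
Position 7 (value 8): max_ending_here = 43, max_so_far = 43
Position 8 (value -9): max_ending_here = 34, max_so_far = 43
Position 9 (value -6): max_ending_here = 28, max_so_far = 43

Maximum subarray: [18, -17, 13, 11, -15, 20, 5, 8]
Maximum sum: 43

The maximum subarray is [18, -17, 13, 11, -15, 20, 5, 8] with sum 43. This subarray runs from index 0 to index 7.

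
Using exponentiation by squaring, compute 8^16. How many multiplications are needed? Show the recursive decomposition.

Computing 8^16 by squaring (build up from 8^1; each line after the first costs one multiplication):

8^1 = 8
8^2 = (8^1)^2 = 8^2 = 64
8^4 = (8^2)^2 = 64^2 = 4096
8^8 = (8^4)^2 = 4096^2 = 16777216
8^16 = (8^8)^2 = 16777216^2 = 281474976710656

Result: 281474976710656
Multiplications needed: 4 (4 lines after 8^1)

8^16 = 281474976710656. Using exponentiation by squaring, this requires 4 multiplications. The key idea: if the exponent is even, square the half-power; if odd, multiply by the base once.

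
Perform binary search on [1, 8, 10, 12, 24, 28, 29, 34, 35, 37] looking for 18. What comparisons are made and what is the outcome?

Binary search for 18 in [1, 8, 10, 12, 24, 28, 29, 34, 35, 37]:

lo=0, hi=9, mid=4, arr[mid]=24 -> 24 > 18, search left half
lo=0, hi=3, mid=1, arr[mid]=8 -> 8 < 18, search right half
lo=2, hi=3, mid=2, arr[mid]=10 -> 10 < 18, search right half
lo=3, hi=3, mid=3, arr[mid]=12 -> 12 < 18, search right half
lo=4 > hi=3, target 18 not found

Binary search determines that 18 is not in the array after 4 comparisons. The search space was exhausted without finding the target.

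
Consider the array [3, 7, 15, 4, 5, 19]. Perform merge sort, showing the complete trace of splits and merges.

Merge sort trace:

Split: [3, 7, 15, 4, 5, 19] -> [3, 7, 15] and [4, 5, 19]
  Split: [3, 7, 15] -> [3] and [7, 15]
    Split: [7, 15] -> [7] and [15]
    Merge: [7] + [15] -> [7, 15]
  Merge: [3] + [7, 15] -> [3, 7, 15]
  Split: [4, 5, 19] -> [4] and [5, 19]
    Split: [5, 19] -> [5] and [19]
    Merge: [5] + [19] -> [5, 19]
  Merge: [4] + [5, 19] -> [4, 5, 19]
Merge: [3, 7, 15] + [4, 5, 19] -> [3, 4, 5, 7, 15, 19]

Final sorted array: [3, 4, 5, 7, 15, 19]

The merge sort proceeds by recursively splitting the array and merging sorted halves.
After all merges, the sorted array is [3, 4, 5, 7, 15, 19].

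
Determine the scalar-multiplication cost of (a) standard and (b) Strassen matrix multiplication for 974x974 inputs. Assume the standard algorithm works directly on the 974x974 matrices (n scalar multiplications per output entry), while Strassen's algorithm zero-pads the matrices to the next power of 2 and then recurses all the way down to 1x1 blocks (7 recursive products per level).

Matrix multiplication for 974x974 matrices:

Strassen's algorithm requires power-of-2 dimensions. Pad 974x974 to 1024x1024 (next power of 2).

Standard algorithm: 974^3 = 924010424 multiplications
Strassen's algorithm: 7^(log2(1024)) = 7^10 = 282475249 multiplications
Savings: 924010424 - 282475249 = 641535175 multiplications

Standard: 924010424 multiplications (974^3). Strassen: 282475249 multiplications (7^10, after padding to 1024x1024). Strassen reduces 8 recursive multiplications to 7 at each level.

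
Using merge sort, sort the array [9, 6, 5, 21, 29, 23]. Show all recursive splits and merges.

Merge sort trace:

Split: [9, 6, 5, 21, 29, 23] -> [9, 6, 5] and [21, 29, 23]
  Split: [9, 6, 5] -> [9] and [6, 5]
    Split: [6, 5] -> [6] and [5]
    Merge: [6] + [5] -> [5, 6]
  Merge: [9] + [5, 6] -> [5, 6, 9]
  Split: [21, 29, 23] -> [21] and [29, 23]
    Split: [29, 23] -> [29] and [23]
    Merge: [29] + [23] -> [23, 29]
  Merge: [21] + [23, 29] -> [21, 23, 29]
Merge: [5, 6, 9] + [21, 23, 29] -> [5, 6, 9, 21, 23, 29]

Final sorted array: [5, 6, 9, 21, 23, 29]

The merge sort proceeds by recursively splitting the array and merging sorted halves.
After all merges, the sorted array is [5, 6, 9, 21, 23, 29].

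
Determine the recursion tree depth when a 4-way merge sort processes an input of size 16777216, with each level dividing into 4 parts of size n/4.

For divide and conquer with division factor 4:

Problem sizes at each level:
Level 0: 16777216
Level 1: 4194304
Level 2: 1048576
Level 3: 262144
Level 4: 65536
Level 5: 16384
Level 6: 4096
Level 7: 1024
Level 8: 256
Level 9: 64
Level 10: 16
Level 11: 4
Level 12: 1

The root is level 0 and the size-1 base case is level 12 (the tree spans levels 0 through 12, i.e. 13 levels counting the root), so the depth is the number of divisions: log_4(16777216) = 12

The recursion tree depth is log_4(16777216) = 12. At each level, the problem size is divided by 4, so it takes 12 divisions to reduce to a base case of size 1. The algorithm makes 4 recursive calls at each level.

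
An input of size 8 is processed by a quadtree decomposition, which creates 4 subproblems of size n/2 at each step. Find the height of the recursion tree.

For divide and conquer with division factor 2:

Problem sizes at each level:
Level 0: 8
Level 1: 4
Level 2: 2
Level 3: 1

The root is level 0 and the size-1 base case is level 3 (the tree spans levels 0 through 3, i.e. 4 levels counting the root), so the depth is the number of divisions: log_2(8) = 3

The recursion tree depth is log_2(8) = 3. At each level, the problem size is divided by 2, so it takes 3 divisions to reduce to a base case of size 1. The algorithm makes 4 recursive calls at each level.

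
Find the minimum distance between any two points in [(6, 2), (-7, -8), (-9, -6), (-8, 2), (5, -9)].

Computing all pairwise distances among 5 points:

d((6, 2), (-7, -8)) = 16.4012
d((6, 2), (-9, -6)) = 17.0
d((6, 2), (-8, 2)) = 14.0
d((6, 2), (5, -9)) = 11.0454
d((-7, -8), (-9, -6)) = 2.8284 <-- minimum
d((-7, -8), (-8, 2)) = 10.0499
d((-7, -8), (5, -9)) = 12.0416
d((-9, -6), (-8, 2)) = 8.0623
d((-9, -6), (5, -9)) = 14.3178
d((-8, 2), (5, -9)) = 17.0294

Closest pair: (-7, -8) and (-9, -6) with distance 2.8284

The closest pair is (-7, -8) and (-9, -6) with Euclidean distance 2.8284. For 5 points, brute-force pairwise comparison is shown above. For large n, the divide-and-conquer algorithm (sort by x, recurse on halves, check the dividing strip) achieves O(n log n).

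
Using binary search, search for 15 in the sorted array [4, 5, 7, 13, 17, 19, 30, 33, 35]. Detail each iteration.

Binary search for 15 in [4, 5, 7, 13, 17, 19, 30, 33, 35]:

lo=0, hi=8, mid=4, arr[mid]=17 -> 17 > 15, search left half
lo=0, hi=3, mid=1, arr[mid]=5 -> 5 < 15, search right half
lo=2, hi=3, mid=2, arr[mid]=7 -> 7 < 15, search right half
lo=3, hi=3, mid=3, arr[mid]=13 -> 13 < 15, search right half
lo=4 > hi=3, target 15 not found

Binary search determines that 15 is not in the array after 4 comparisons. The search space was exhausted without finding the target.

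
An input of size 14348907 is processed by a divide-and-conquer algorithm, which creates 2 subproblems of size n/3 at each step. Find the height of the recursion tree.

For divide and conquer with division factor 3:

Problem sizes at each level:
Level 0: 14348907
Level 1: 4782969
Level 2: 1594323
Level 3: 531441
Level 4: 177147
Level 5: 59049
Level 6: 19683
Level 7: 6561
Level 8: 2187
Level 9: 729
Level 10: 243
Level 11: 81
Level 12: 27
Level 13: 9
Level 14: 3
Level 15: 1

The root is level 0 and the size-1 base case is level 15 (the tree spans levels 0 through 15, i.e. 16 levels counting the root), so the depth is the number of divisions: log_3(14348907) = 15

The recursion tree depth is log_3(14348907) = 15. At each level, the problem size is divided by 3, so it takes 15 divisions to reduce to a base case of size 1. The algorithm makes 2 recursive calls at each level.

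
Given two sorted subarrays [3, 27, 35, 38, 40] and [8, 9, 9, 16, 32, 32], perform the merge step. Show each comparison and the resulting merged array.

Merging process:

Compare 3 vs 8: take 3 from left. Merged: [3]
Compare 27 vs 8: take 8 from right. Merged: [3, 8]
Compare 27 vs 9: take 9 from right. Merged: [3, 8, 9]
Compare 27 vs 9: take 9 from right. Merged: [3, 8, 9, 9]
Compare 27 vs 16: take 16 from right. Merged: [3, 8, 9, 9, 16]
Compare 27 vs 32: take 27 from left. Merged: [3, 8, 9, 9, 16, 27]
Compare 35 vs 32: take 32 from right. Merged: [3, 8, 9, 9, 16, 27, 32]
Compare 35 vs 32: take 32 from right. Merged: [3, 8, 9, 9, 16, 27, 32, 32]
Append remaining from left: [35, 38, 40]. Merged: [3, 8, 9, 9, 16, 27, 32, 32, 35, 38, 40]

Final merged array: [3, 8, 9, 9, 16, 27, 32, 32, 35, 38, 40]
Total comparisons: 8

The merged array is [3, 8, 9, 9, 16, 27, 32, 32, 35, 38, 40], requiring 8 comparisons. The merge step runs in O(n) time where n is the total number of elements.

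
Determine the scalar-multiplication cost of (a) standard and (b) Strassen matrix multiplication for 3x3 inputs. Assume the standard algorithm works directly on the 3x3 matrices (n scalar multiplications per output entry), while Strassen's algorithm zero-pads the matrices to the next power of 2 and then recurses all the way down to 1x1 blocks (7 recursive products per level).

Matrix multiplication for 3x3 matrices:

Strassen's algorithm requires power-of-2 dimensions. Pad 3x3 to 4x4 (next power of 2).

Standard algorithm: 3^3 = 27 multiplications
Strassen's algorithm: 7^(log2(4)) = 7^2 = 49 multiplications
Difference: 27 - 49 = -22 (Strassen uses MORE here due to padding overhead — for small or just-over-power-of-2 n, padding can outweigh the per-level savings)

Standard: 27 multiplications (3^3). Strassen: 49 multiplications (7^2, after padding to 4x4). Strassen reduces 8 recursive multiplications to 7 at each level.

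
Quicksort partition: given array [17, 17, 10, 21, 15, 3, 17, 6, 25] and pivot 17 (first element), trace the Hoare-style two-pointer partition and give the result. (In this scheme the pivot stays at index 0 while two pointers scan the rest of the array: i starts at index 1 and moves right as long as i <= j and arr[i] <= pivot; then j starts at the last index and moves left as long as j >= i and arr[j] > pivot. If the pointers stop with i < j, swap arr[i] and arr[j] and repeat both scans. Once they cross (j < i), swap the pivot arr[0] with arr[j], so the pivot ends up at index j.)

Hoare-style two-pointer partition with pivot = 17:

Initial array: [17, 17, 10, 21, 15, 3, 17, 6, 25]

Pointers start at i = 1, j = 8.
i stops at index 3 (arr[3]=21 > 17), j stops at index 7 (arr[7]=6 <= 17): swap arr[3] and arr[7], array becomes [17, 17, 10, 6, 15, 3, 17, 21, 25]
i ends at 7, j ends at 6: the pointers have crossed (j < i), so scanning stops.

Swap pivot arr[0] with arr[6] to place pivot at position 6: [17, 17, 10, 6, 15, 3, 17, 21, 25]
Pivot position: 6

After partitioning with pivot 17, the array becomes [17, 17, 10, 6, 15, 3, 17, 21, 25]. The pivot is placed at index 6. All elements to the left of the pivot are <= 17, and all elements to the right are > 17.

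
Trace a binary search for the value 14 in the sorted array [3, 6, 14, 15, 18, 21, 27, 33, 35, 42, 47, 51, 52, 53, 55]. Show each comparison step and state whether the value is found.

Binary search for 14 in [3, 6, 14, 15, 18, 21, 27, 33, 35, 42, 47, 51, 52, 53, 55]:

lo=0, hi=14, mid=7, arr[mid]=33 -> 33 > 14, search left half
lo=0, hi=6, mid=3, arr[mid]=15 -> 15 > 14, search left half
lo=0, hi=2, mid=1, arr[mid]=6 -> 6 < 14, search right half
lo=2, hi=2, mid=2, arr[mid]=14 -> Found target at index 2!

Binary search finds 14 at index 2 after 4 comparisons. The search repeatedly halves the search space by comparing with the middle element.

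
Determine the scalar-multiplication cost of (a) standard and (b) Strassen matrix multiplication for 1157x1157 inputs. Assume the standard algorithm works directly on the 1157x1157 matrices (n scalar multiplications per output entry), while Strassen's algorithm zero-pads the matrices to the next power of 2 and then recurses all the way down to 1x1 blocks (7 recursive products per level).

Matrix multiplication for 1157x1157 matrices:

Strassen's algorithm requires power-of-2 dimensions. Pad 1157x1157 to 2048x2048 (next power of 2).

Standard algorithm: 1157^3 = 1548816893 multiplications
Strassen's algorithm: 7^(log2(2048)) = 7^11 = 1977326743 multiplications
Difference: 1548816893 - 1977326743 = -428509850 (Strassen uses MORE here due to padding overhead — for small or just-over-power-of-2 n, padding can outweigh the per-level savings)

Standard: 1548816893 multiplications (1157^3). Strassen: 1977326743 multiplications (7^11, after padding to 2048x2048). Strassen reduces 8 recursive multiplications to 7 at each level.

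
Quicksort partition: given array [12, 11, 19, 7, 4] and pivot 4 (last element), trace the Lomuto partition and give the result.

Lomuto partition with pivot = 4:

Initial array: [12, 11, 19, 7, 4]

arr[0]=12 > 4: no swap
arr[1]=11 > 4: no swap
arr[2]=19 > 4: no swap
arr[3]=7 > 4: no swap

Place pivot at position 0: [4, 11, 19, 7, 12]
Pivot position: 0

After partitioning with pivot 4, the array becomes [4, 11, 19, 7, 12]. The pivot is placed at index 0. All elements to the left of the pivot are <= 4, and all elements to the right are > 4.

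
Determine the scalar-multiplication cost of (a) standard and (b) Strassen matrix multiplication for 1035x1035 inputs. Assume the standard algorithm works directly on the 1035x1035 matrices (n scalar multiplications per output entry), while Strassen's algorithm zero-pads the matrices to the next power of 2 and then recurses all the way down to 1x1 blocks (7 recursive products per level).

Matrix multiplication for 1035x1035 matrices:

Strassen's algorithm requires power-of-2 dimensions. Pad 1035x1035 to 2048x2048 (next power of 2).

Standard algorithm: 1035^3 = 1108717875 multiplications
Strassen's algorithm: 7^(log2(2048)) = 7^11 = 1977326743 multiplications
Difference: 1108717875 - 1977326743 = -868608868 (Strassen uses MORE here due to padding overhead — for small or just-over-power-of-2 n, padding can outweigh the per-level savings)

Standard: 1108717875 multiplications (1035^3). Strassen: 1977326743 multiplications (7^11, after padding to 2048x2048). Strassen reduces 8 recursive multiplications to 7 at each level.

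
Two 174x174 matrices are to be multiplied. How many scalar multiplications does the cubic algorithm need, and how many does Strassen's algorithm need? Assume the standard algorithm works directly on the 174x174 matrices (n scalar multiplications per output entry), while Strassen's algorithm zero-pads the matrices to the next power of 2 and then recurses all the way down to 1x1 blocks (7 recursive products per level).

Matrix multiplication for 174x174 matrices:

Strassen's algorithm requires power-of-2 dimensions. Pad 174x174 to 256x256 (next power of 2).

Standard algorithm: 174^3 = 5268024 multiplications
Strassen's algorithm: 7^(log2(256)) = 7^8 = 5764801 multiplications
Difference: 5268024 - 5764801 = -496777 (Strassen uses MORE here due to padding overhead — for small or just-over-power-of-2 n, padding can outweigh the per-level savings)

Standard: 5268024 multiplications (174^3). Strassen: 5764801 multiplications (7^8, after padding to 256x256). Strassen reduces 8 recursive multiplications to 7 at each level.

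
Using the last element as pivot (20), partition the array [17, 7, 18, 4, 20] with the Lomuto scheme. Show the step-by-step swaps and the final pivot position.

Lomuto partition with pivot = 20:

Initial array: [17, 7, 18, 4, 20]

arr[0]=17 <= 20: swap with position 0, array becomes [17, 7, 18, 4, 20]
arr[1]=7 <= 20: swap with position 1, array becomes [17, 7, 18, 4, 20]
arr[2]=18 <= 20: swap with position 2, array becomes [17, 7, 18, 4, 20]
arr[3]=4 <= 20: swap with position 3, array becomes [17, 7, 18, 4, 20]

Place pivot at position 4: [17, 7, 18, 4, 20]
Pivot position: 4

After partitioning with pivot 20, the array becomes [17, 7, 18, 4, 20]. The pivot is placed at index 4. All elements to the left of the pivot are <= 20, and all elements to the right are > 20.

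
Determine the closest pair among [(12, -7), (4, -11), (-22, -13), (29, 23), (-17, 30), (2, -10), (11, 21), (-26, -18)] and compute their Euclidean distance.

Computing all pairwise distances among 8 points:

d((12, -7), (4, -11)) = 8.9443
d((12, -7), (-22, -13)) = 34.5254
d((12, -7), (29, 23)) = 34.4819
d((12, -7), (-17, 30)) = 47.0106
d((12, -7), (2, -10)) = 10.4403
d((12, -7), (11, 21)) = 28.0179
d((12, -7), (-26, -18)) = 39.5601
d((4, -11), (-22, -13)) = 26.0768
d((4, -11), (29, 23)) = 42.2019
d((4, -11), (-17, 30)) = 46.0652
d((4, -11), (2, -10)) = 2.2361 <-- minimum
d((4, -11), (11, 21)) = 32.7567
d((4, -11), (-26, -18)) = 30.8058
d((-22, -13), (29, 23)) = 62.426
d((-22, -13), (-17, 30)) = 43.2897
d((-22, -13), (2, -10)) = 24.1868
d((-22, -13), (11, 21)) = 47.3814
d((-22, -13), (-26, -18)) = 6.4031
d((29, 23), (-17, 30)) = 46.5296
d((29, 23), (2, -10)) = 42.638
d((29, 23), (11, 21)) = 18.1108
d((29, 23), (-26, -18)) = 68.6003
d((-17, 30), (2, -10)) = 44.2832
d((-17, 30), (11, 21)) = 29.4109
d((-17, 30), (-26, -18)) = 48.8365
d((2, -10), (11, 21)) = 32.28
d((2, -10), (-26, -18)) = 29.1204
d((11, 21), (-26, -18)) = 53.7587

Closest pair: (4, -11) and (2, -10) with distance 2.2361

The closest pair is (4, -11) and (2, -10) with Euclidean distance 2.2361. For 8 points, brute-force pairwise comparison is shown above. For large n, the divide-and-conquer algorithm (sort by x, recurse on halves, check the dividing strip) achieves O(n log n).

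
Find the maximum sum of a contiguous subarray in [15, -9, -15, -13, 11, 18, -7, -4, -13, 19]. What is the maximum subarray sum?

Using Kadane's algorithm on [15, -9, -15, -13, 11, 18, -7, -4, -13, 19]:

Scanning through the array:
Position 1 (value -9): max_ending_here = 6, max_so_far = 15
Position 2 (value -15): max_ending_here = -9, max_so_far = 15
Position 3 (value -13): max_ending_here = -13, max_so_far = 15
Position 4 (value 11): max_ending_here = 11, max_so_far = 15
Position 5 (value 18): max_ending_here = 29, max_so_far = 29
Position 6 (value -7): max_ending_here = 22, max_so_far = 29
Position 7 (value -4): max_ending_here = 18, max_so_far = 29
Position 8 (value -13): max_ending_here = 5, max_so_far = 29
Position 9 (value 19): max_ending_here = 24, max_so_far = 29

Maximum subarray: [11, 18]
Maximum sum: 29

The maximum subarray is [11, 18] with sum 29. This subarray runs from index 4 to index 5.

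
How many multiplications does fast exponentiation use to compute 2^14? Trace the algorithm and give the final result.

Computing 2^14 by squaring (build up from 2^1; each line after the first costs one multiplication):

2^1 = 2
2^2 = (2^1)^2 = 2^2 = 4
2^3 = 2 * 2^2 = 2 * 4 = 8
2^6 = (2^3)^2 = 8^2 = 64
2^7 = 2 * 2^6 = 2 * 64 = 128
2^14 = (2^7)^2 = 128^2 = 16384

Result: 16384
Multiplications needed: 5 (5 lines after 2^1)

2^14 = 16384. Using exponentiation by squaring, this requires 5 multiplications. The key idea: if the exponent is even, square the half-power; if odd, multiply by the base once.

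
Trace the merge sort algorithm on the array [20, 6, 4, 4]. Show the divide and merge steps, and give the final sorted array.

Merge sort trace:

Split: [20, 6, 4, 4] -> [20, 6] and [4, 4]
  Split: [20, 6] -> [20] and [6]
  Merge: [20] + [6] -> [6, 20]
  Split: [4, 4] -> [4] and [4]
  Merge: [4] + [4] -> [4, 4]
Merge: [6, 20] + [4, 4] -> [4, 4, 6, 20]

Final sorted array: [4, 4, 6, 20]

The merge sort proceeds by recursively splitting the array and merging sorted halves.
After all merges, the sorted array is [4, 4, 6, 20].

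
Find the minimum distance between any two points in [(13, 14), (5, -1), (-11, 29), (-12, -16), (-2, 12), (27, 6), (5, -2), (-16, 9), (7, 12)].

Computing all pairwise distances among 9 points:

d((13, 14), (5, -1)) = 17.0
d((13, 14), (-11, 29)) = 28.3019
d((13, 14), (-12, -16)) = 39.0512
d((13, 14), (-2, 12)) = 15.1327
d((13, 14), (27, 6)) = 16.1245
d((13, 14), (5, -2)) = 17.8885
d((13, 14), (-16, 9)) = 29.4279
d((13, 14), (7, 12)) = 6.3246
d((5, -1), (-11, 29)) = 34.0
d((5, -1), (-12, -16)) = 22.6716
d((5, -1), (-2, 12)) = 14.7648
d((5, -1), (27, 6)) = 23.0868
d((5, -1), (5, -2)) = 1.0 <-- minimum
d((5, -1), (-16, 9)) = 23.2594
d((5, -1), (7, 12)) = 13.1529
d((-11, 29), (-12, -16)) = 45.0111
d((-11, 29), (-2, 12)) = 19.2354
d((-11, 29), (27, 6)) = 44.4185
d((-11, 29), (5, -2)) = 34.8855
d((-11, 29), (-16, 9)) = 20.6155
d((-11, 29), (7, 12)) = 24.7588
d((-12, -16), (-2, 12)) = 29.7321
d((-12, -16), (27, 6)) = 44.7772
d((-12, -16), (5, -2)) = 22.0227
d((-12, -16), (-16, 9)) = 25.318
d((-12, -16), (7, 12)) = 33.8378
d((-2, 12), (27, 6)) = 29.6142
d((-2, 12), (5, -2)) = 15.6525
d((-2, 12), (-16, 9)) = 14.3178
d((-2, 12), (7, 12)) = 9.0
d((27, 6), (5, -2)) = 23.4094
d((27, 6), (-16, 9)) = 43.1045
d((27, 6), (7, 12)) = 20.8806
d((5, -2), (-16, 9)) = 23.7065
d((5, -2), (7, 12)) = 14.1421
d((-16, 9), (7, 12)) = 23.1948

Closest pair: (5, -1) and (5, -2) with distance 1.0

The closest pair is (5, -1) and (5, -2) with Euclidean distance 1.0. For 9 points, brute-force pairwise comparison is shown above. For large n, the divide-and-conquer algorithm (sort by x, recurse on halves, check the dividing strip) achieves O(n log n).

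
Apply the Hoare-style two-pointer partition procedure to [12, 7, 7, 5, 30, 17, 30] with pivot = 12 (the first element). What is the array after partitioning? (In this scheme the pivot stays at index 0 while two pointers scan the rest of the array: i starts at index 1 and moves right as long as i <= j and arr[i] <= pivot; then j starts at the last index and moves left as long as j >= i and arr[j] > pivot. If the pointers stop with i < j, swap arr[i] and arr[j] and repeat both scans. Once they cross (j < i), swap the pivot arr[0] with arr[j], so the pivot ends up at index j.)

Hoare-style two-pointer partition with pivot = 12:

Initial array: [12, 7, 7, 5, 30, 17, 30]

Pointers start at i = 1, j = 6.
i ends at 4, j ends at 3: the pointers have crossed (j < i), so scanning stops.

Swap pivot arr[0] with arr[3] to place pivot at position 3: [5, 7, 7, 12, 30, 17, 30]
Pivot position: 3

After partitioning with pivot 12, the array becomes [5, 7, 7, 12, 30, 17, 30]. The pivot is placed at index 3. All elements to the left of the pivot are <= 12, and all elements to the right are > 12.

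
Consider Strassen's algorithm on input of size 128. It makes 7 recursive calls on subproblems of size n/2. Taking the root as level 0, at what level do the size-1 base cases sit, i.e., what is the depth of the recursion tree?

For divide and conquer with division factor 2:

Problem sizes at each level:
Level 0: 128
Level 1: 64
Level 2: 32
Level 3: 16
Level 4: 8
Level 5: 4
Level 6: 2
Level 7: 1

The root is level 0 and the size-1 base case is level 7 (the tree spans levels 0 through 7, i.e. 8 levels counting the root), so the depth is the number of divisions: log_2(128) = 7

The recursion tree depth is log_2(128) = 7. At each level, the problem size is divided by 2, so it takes 7 divisions to reduce to a base case of size 1. The algorithm makes 7 recursive calls at each level.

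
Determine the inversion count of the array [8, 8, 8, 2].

Finding inversions in [8, 8, 8, 2]:

(0, 3): arr[0]=8 > arr[3]=2
(1, 3): arr[1]=8 > arr[3]=2
(2, 3): arr[2]=8 > arr[3]=2

Total inversions: 3

The array has 3 inversion(s): (0,3), (1,3), (2,3). Each pair (i,j) satisfies i < j and arr[i] > arr[j].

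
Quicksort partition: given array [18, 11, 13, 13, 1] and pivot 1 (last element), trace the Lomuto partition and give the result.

Lomuto partition with pivot = 1:

Initial array: [18, 11, 13, 13, 1]

arr[0]=18 > 1: no swap
arr[1]=11 > 1: no swap
arr[2]=13 > 1: no swap
arr[3]=13 > 1: no swap

Place pivot at position 0: [1, 11, 13, 13, 18]
Pivot position: 0

After partitioning with pivot 1, the array becomes [1, 11, 13, 13, 18]. The pivot is placed at index 0. All elements to the left of the pivot are <= 1, and all elements to the right are > 1.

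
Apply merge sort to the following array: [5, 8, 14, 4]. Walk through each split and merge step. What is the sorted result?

Merge sort trace:

Split: [5, 8, 14, 4] -> [5, 8] and [14, 4]
  Split: [5, 8] -> [5] and [8]
  Merge: [5] + [8] -> [5, 8]
  Split: [14, 4] -> [14] and [4]
  Merge: [14] + [4] -> [4, 14]
Merge: [5, 8] + [4, 14] -> [4, 5, 8, 14]

Final sorted array: [4, 5, 8, 14]

The merge sort proceeds by recursively splitting the array and merging sorted halves.
After all merges, the sorted array is [4, 5, 8, 14].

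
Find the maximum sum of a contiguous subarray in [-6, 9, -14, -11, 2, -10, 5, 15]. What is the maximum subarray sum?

Using Kadane's algorithm on [-6, 9, -14, -11, 2, -10, 5, 15]:

Scanning through the array:
Position 1 (value 9): max_ending_here = 9, max_so_far = 9
Position 2 (value -14): max_ending_here = -5, max_so_far = 9
Position 3 (value -11): max_ending_here = -11, max_so_far = 9
Position 4 (value 2): max_ending_here = 2, max_so_far = 9
Position 5 (value -10): max_ending_here = -8, max_so_far = 9
Position 6 (value 5): max_ending_here = 5, max_so_far = 9
Position 7 (value 15): max_ending_here = 20, max_so_far = 20

Maximum subarray: [5, 15]
Maximum sum: 20

The maximum subarray is [5, 15] with sum 20. This subarray runs from index 6 to index 7.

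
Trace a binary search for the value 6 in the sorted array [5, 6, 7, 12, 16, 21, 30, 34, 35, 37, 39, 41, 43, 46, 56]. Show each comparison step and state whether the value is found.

Binary search for 6 in [5, 6, 7, 12, 16, 21, 30, 34, 35, 37, 39, 41, 43, 46, 56]:

lo=0, hi=14, mid=7, arr[mid]=34 -> 34 > 6, search left half
lo=0, hi=6, mid=3, arr[mid]=12 -> 12 > 6, search left half
lo=0, hi=2, mid=1, arr[mid]=6 -> Found target at index 1!

Binary search finds 6 at index 1 after 3 comparisons. The search repeatedly halves the search space by comparing with the middle element.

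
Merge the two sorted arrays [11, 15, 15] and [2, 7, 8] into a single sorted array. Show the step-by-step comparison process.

Merging process:

Compare 11 vs 2: take 2 from right. Merged: [2]
Compare 11 vs 7: take 7 from right. Merged: [2, 7]
Compare 11 vs 8: take 8 from right. Merged: [2, 7, 8]
Append remaining from left: [11, 15, 15]. Merged: [2, 7, 8, 11, 15, 15]

Final merged array: [2, 7, 8, 11, 15, 15]
Total comparisons: 3

The merged array is [2, 7, 8, 11, 15, 15], requiring 3 comparisons. The merge step runs in O(n) time where n is the total number of elements.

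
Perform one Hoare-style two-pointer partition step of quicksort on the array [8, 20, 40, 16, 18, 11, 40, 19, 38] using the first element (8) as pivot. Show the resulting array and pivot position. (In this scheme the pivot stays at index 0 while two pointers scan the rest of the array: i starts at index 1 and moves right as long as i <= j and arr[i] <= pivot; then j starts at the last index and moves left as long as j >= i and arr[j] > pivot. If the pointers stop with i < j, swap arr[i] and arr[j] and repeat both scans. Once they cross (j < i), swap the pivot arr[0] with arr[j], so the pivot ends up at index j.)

Hoare-style two-pointer partition with pivot = 8:

Initial array: [8, 20, 40, 16, 18, 11, 40, 19, 38]

Pointers start at i = 1, j = 8.
i ends at 1, j ends at 0: the pointers have crossed (j < i), so scanning stops.

j = 0, so swapping arr[0] with arr[j] leaves the pivot at position 0: [8, 20, 40, 16, 18, 11, 40, 19, 38]
Pivot position: 0

After partitioning with pivot 8, the array becomes [8, 20, 40, 16, 18, 11, 40, 19, 38]. The pivot is placed at index 0. All elements to the left of the pivot are <= 8, and all elements to the right are > 8.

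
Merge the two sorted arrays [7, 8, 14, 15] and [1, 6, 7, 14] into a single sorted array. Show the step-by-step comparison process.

Merging process:

Compare 7 vs 1: take 1 from right. Merged: [1]
Compare 7 vs 6: take 6 from right. Merged: [1, 6]
Compare 7 vs 7: take 7 from left. Merged: [1, 6, 7]
Compare 8 vs 7: take 7 from right. Merged: [1, 6, 7, 7]
Compare 8 vs 14: take 8 from left. Merged: [1, 6, 7, 7, 8]
Compare 14 vs 14: take 14 from left. Merged: [1, 6, 7, 7, 8, 14]
Compare 15 vs 14: take 14 from right. Merged: [1, 6, 7, 7, 8, 14, 14]
Append remaining from left: [15]. Merged: [1, 6, 7, 7, 8, 14, 14, 15]

Final merged array: [1, 6, 7, 7, 8, 14, 14, 15]
Total comparisons: 7

The merged array is [1, 6, 7, 7, 8, 14, 14, 15], requiring 7 comparisons. The merge step runs in O(n) time where n is the total number of elements.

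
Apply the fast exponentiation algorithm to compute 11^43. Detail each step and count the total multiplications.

Computing 11^43 by squaring (build up from 11^1; each line after the first costs one multiplication):

11^1 = 11
11^2 = (11^1)^2 = 11^2 = 121
11^4 = (11^2)^2 = 121^2 = 14641
11^5 = 11 * 11^4 = 11 * 14641 = 161051
11^10 = (11^5)^2 = 161051^2 = 25937424601
11^20 = (11^10)^2 = 25937424601^2 = 672749994932560009201
11^21 = 11 * 11^20 = 11 * 672749994932560009201 = 7400249944258160101211
11^42 = (11^21)^2 = 7400249944258160101211^2 = 54763699237492901685126120802225273763666521
11^43 = 11 * 11^42 = 11 * 54763699237492901685126120802225273763666521 = 602400691612421918536387328824478011400331731

Result: 602400691612421918536387328824478011400331731
Multiplications needed: 8 (8 lines after 11^1)

11^43 = 602400691612421918536387328824478011400331731. Using exponentiation by squaring, this requires 8 multiplications. The key idea: if the exponent is even, square the half-power; if odd, multiply by the base once.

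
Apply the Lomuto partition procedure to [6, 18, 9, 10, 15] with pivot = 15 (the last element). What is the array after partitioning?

Lomuto partition with pivot = 15:

Initial array: [6, 18, 9, 10, 15]

arr[0]=6 <= 15: swap with position 0, array becomes [6, 18, 9, 10, 15]
arr[1]=18 > 15: no swap
arr[2]=9 <= 15: swap with position 1, array becomes [6, 9, 18, 10, 15]
arr[3]=10 <= 15: swap with position 2, array becomes [6, 9, 10, 18, 15]

Place pivot at position 3: [6, 9, 10, 15, 18]
Pivot position: 3

After partitioning with pivot 15, the array becomes [6, 9, 10, 15, 18]. The pivot is placed at index 3. All elements to the left of the pivot are <= 15, and all elements to the right are > 15.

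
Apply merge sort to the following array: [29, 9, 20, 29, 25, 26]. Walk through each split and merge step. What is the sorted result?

Merge sort trace:

Split: [29, 9, 20, 29, 25, 26] -> [29, 9, 20] and [29, 25, 26]
  Split: [29, 9, 20] -> [29] and [9, 20]
    Split: [9, 20] -> [9] and [20]
    Merge: [9] + [20] -> [9, 20]
  Merge: [29] + [9, 20] -> [9, 20, 29]
  Split: [29, 25, 26] -> [29] and [25, 26]
    Split: [25, 26] -> [25] and [26]
    Merge: [25] + [26] -> [25, 26]
  Merge: [29] + [25, 26] -> [25, 26, 29]
Merge: [9, 20, 29] + [25, 26, 29] -> [9, 20, 25, 26, 29, 29]

Final sorted array: [9, 20, 25, 26, 29, 29]

The merge sort proceeds by recursively splitting the array and merging sorted halves.
After all merges, the sorted array is [9, 20, 25, 26, 29, 29].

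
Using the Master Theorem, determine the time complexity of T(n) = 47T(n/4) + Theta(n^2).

Master Theorem for T(n) = 47T(n/4) + O(n^2):

a = 47, b = 4, c = 2
log_b(a) = log_4(47) = 2.7773

Case 1: c = 2 < log_4(47) = 2.7773
T(n) = O(n^(log_4 47))

For T(n) = 47T(n/4) + O(n^2): log_4(47) = 2.7773. This is Case 1 of the Master Theorem (c < log_b(a), work dominated by leaves), giving O(n^(log_4 47)).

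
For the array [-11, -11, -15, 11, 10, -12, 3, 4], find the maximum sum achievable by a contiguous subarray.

Using Kadane's algorithm on [-11, -11, -15, 11, 10, -12, 3, 4]:

Scanning through the array:
Position 1 (value -11): max_ending_here = -11, max_so_far = -11
Position 2 (value -15): max_ending_here = -15, max_so_far = -11
Position 3 (value 11): max_ending_here = 11, max_so_far = 11
Position 4 (value 10): max_ending_here = 21, max_so_far = 21
Position 5 (value -12): max_ending_here = 9, max_so_far = 21
Position 6 (value 3): max_ending_here = 12, max_so_far = 21
Position 7 (value 4): max_ending_here = 16, max_so_far = 21

Maximum subarray: [11, 10]
Maximum sum: 21

The maximum subarray is [11, 10] with sum 21. This subarray runs from index 3 to index 4.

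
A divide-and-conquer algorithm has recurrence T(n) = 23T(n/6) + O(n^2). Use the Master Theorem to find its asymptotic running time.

Master Theorem for T(n) = 23T(n/6) + O(n^2):

a = 23, b = 6, c = 2
log_b(a) = log_6(23) = 1.7500

Case 3: c = 2 > log_6(23) = 1.7500
T(n) = O(n^2) = O(n^2)

For T(n) = 23T(n/6) + O(n^2): log_6(23) = 1.7500. This is Case 3 of the Master Theorem (c > log_b(a), work dominated by root), giving O(n^2).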